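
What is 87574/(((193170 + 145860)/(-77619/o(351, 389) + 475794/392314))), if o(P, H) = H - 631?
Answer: 223066759666753/2682292010970 ≈ 83.163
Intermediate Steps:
o(P, H) = -631 + H
87574/(((193170 + 145860)/(-77619/o(351, 389) + 475794/392314))) = 87574/(((193170 + 145860)/(-77619/(-631 + 389) + 475794/392314))) = 87574/((339030/(-77619/(-242) + 475794*(1/392314)))) = 87574/((339030/(-77619*(-1/242) + 237897/196157))) = 87574/((339030/(77619/242 + 237897/196157))) = 87574/((339030/(15283081257/47469994))) = 87574/((339030*(47469994/15283081257))) = 87574/(5364584021940/5094360419) = 87574*(5094360419/5364584021940) = 223066759666753/2682292010970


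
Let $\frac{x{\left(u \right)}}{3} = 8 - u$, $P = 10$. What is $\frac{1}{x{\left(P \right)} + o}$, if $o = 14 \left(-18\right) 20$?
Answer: $- \frac{1}{5046} \approx -0.00019818$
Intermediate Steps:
$x{\left(u \right)} = 24 - 3 u$ ($x{\left(u \right)} = 3 \left(8 - u\right) = 24 - 3 u$)
$o = -5040$ ($o = \left(-252\right) 20 = -5040$)
$\frac{1}{x{\left(P \right)} + o} = \frac{1}{\left(24 - 30\right) - 5040} = \frac{1}{-6 - 5040} = \frac{1}{-5046} = - \frac{1}{5046}$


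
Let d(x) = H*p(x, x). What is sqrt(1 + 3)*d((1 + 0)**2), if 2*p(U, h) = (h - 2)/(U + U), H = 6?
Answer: -3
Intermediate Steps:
p(U, h) = (-2 + h)/(4*U) (p(U, h) = ((h - 2)/(U + U))/2 = ((-2 + h)/((2*U)))/2 = ((-2 + h)*(1/(2*U)))/2 = ((-2 + h)/(2*U))/2 = (-2 + h)/(4*U))
d(x) = 3*(-2 + x)/(2*x) (d(x) = 6*((-2 + x)/(4*x)) = 3*(-2 + x)/(2*x))
sqrt(1 + 3)*d((1 + 0)**2) = sqrt(1 + 3)*(3/2 - 3/(1 + 0)**2) = sqrt(4)*(3/2 - 3/(1**2)) = 2*(3/2 - 3/1) = 2*(3/2 - 3*1) = 2*(3/2 - 3) = 2*(-3/2) = -3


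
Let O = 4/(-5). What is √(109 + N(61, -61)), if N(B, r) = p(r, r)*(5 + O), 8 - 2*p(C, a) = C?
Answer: √25390/10 ≈ 15.934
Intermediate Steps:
p(C, a) = 4 - C/2
O = -⅘ (O = 4*(-⅕) = -⅘ ≈ -0.80000)
N(B, r) = 84/5 - 21*r/10 (N(B, r) = (4 - r/2)*(5 - ⅘) = (4 - r/2)*(21/5) = 84/5 - 21*r/10)
√(109 + N(61, -61)) = √(109 + (84/5 - 21/10*(-61))) = √(109 + (84/5 + 1281/10)) = √(109 + 1449/10) = √(2539/10) = √25390/10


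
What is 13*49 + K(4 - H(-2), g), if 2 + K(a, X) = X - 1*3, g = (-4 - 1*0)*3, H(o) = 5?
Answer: 620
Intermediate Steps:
g = -12 (g = (-4 + 0)*3 = -4*3 = -12)
K(a, X) = -5 + X (K(a, X) = -2 + (X - 1*3) = -2 + (X - 3) = -2 + (-3 + X) = -5 + X)
13*49 + K(4 - H(-2), g) = 13*49 + (-5 - 12) = 637 - 17 = 620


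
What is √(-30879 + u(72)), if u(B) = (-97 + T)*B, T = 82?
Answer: 3*I*√3551 ≈ 178.77*I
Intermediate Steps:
u(B) = -15*B (u(B) = (-97 + 82)*B = -15*B)
√(-30879 + u(72)) = √(-30879 - 15*72) = √(-30879 - 1080) = √(-31959) = 3*I*√3551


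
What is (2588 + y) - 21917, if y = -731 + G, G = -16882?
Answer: -36942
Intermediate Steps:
y = -17613 (y = -731 - 16882 = -17613)
(2588 + y) - 21917 = (2588 - 17613) - 21917 = -15025 - 21917 = -36942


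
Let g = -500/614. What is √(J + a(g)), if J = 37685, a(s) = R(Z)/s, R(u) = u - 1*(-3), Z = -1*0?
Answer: √94203290/50 ≈ 194.12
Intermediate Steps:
Z = 0
g = -250/307 (g = -500*1/614 = -250/307 ≈ -0.81433)
R(u) = 3 + u (R(u) = u + 3 = 3 + u)
a(s) = 3/s (a(s) = (3 + 0)/s = 3/s)
√(J + a(g)) = √(37685 + 3/(-250/307)) = √(37685 + 3*(-307/250)) = √(37685 - 921/250) = √(9420329/250) = √94203290/50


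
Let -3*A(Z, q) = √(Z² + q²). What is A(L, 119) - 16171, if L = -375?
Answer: -16171 - √154786/3 ≈ -16302.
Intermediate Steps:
A(Z, q) = -√(Z² + q²)/3
A(L, 119) - 16171 = -√((-375)² + 119²)/3 - 16171 = -√(140625 + 14161)/3 - 16171 = -√154786/3 - 16171 = -16171 - √154786/3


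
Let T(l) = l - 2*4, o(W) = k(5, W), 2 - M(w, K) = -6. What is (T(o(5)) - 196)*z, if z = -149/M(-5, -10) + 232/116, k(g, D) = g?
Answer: 26467/8 ≈ 3308.4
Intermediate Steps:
M(w, K) = 8 (M(w, K) = 2 - 1*(-6) = 2 + 6 = 8)
o(W) = 5
T(l) = -8 + l (T(l) = l - 8 = -8 + l)
z = -133/8 (z = -149/8 + 232/116 = -149*⅛ + 232*(1/116) = -149/8 + 2 = -133/8 ≈ -16.625)
(T(o(5)) - 196)*z = ((-8 + 5) - 196)*(-133/8) = (-3 - 196)*(-133/8) = -199*(-133/8) = 26467/8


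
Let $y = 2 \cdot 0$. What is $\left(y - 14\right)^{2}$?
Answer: $196$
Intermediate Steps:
$y = 0$
$\left(y - 14\right)^{2} = \left(0 - 14\right)^{2} = \left(-14\right)^{2} = 196$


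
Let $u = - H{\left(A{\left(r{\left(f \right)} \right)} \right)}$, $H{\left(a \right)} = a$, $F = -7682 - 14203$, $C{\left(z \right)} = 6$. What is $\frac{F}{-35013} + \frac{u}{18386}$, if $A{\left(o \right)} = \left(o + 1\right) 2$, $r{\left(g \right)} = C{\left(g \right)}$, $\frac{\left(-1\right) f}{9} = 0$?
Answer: $\frac{66981238}{107291503} \approx 0.62429$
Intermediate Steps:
$f = 0$ ($f = \left(-9\right) 0 = 0$)
$F = -21885$
$r{\left(g \right)} = 6$
$A{\left(o \right)} = 2 + 2 o$ ($A{\left(o \right)} = \left(1 + o\right) 2 = 2 + 2 o$)
$u = -14$ ($u = - (2 + 2 \cdot 6) = - (2 + 12) = \left(-1\right) 14 = -14$)
$\frac{F}{-35013} + \frac{u}{18386} = - \frac{21885}{-35013} - \frac{14}{18386} = \left(-21885\right) \left(- \frac{1}{35013}\right) - \frac{7}{9193} = \frac{7295}{11671} - \frac{7}{9193} = \frac{66981238}{107291503}$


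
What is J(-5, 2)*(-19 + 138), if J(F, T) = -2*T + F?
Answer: -1071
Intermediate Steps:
J(F, T) = F - 2*T
J(-5, 2)*(-19 + 138) = (-5 - 2*2)*(-19 + 138) = (-5 - 4)*119 = -9*119 = -1071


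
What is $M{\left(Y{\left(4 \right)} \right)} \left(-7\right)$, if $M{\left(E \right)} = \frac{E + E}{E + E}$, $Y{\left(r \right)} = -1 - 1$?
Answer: $-7$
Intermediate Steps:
$Y{\left(r \right)} = -2$ ($Y{\left(r \right)} = -1 - 1 = -2$)
$M{\left(E \right)} = 1$ ($M{\left(E \right)} = \frac{2 E}{2 E} = 2 E \frac{1}{2 E} = 1$)
$M{\left(Y{\left(4 \right)} \right)} \left(-7\right) = 1 \left(-7\right) = -7$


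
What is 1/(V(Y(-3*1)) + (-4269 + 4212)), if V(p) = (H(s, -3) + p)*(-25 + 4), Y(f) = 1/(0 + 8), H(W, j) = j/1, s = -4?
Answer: 8/27 ≈ 0.29630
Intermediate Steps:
H(W, j) = j (H(W, j) = j*1 = j)
Y(f) = 1/8
V(p) = 63 - 21*p (V(p) = (-3 + p)*(-25 + 4) = (-3 + p)*(-21) = 63 - 21*p)
1/(V(Y(-3*1)) + (-4269 + 4212)) = 1/((63 - 21*1/8) + (-4269 + 4212)) = 1/((63 - 21/8) - 57) = 1/(483/8 - 57) = 1/(27/8) = 8/27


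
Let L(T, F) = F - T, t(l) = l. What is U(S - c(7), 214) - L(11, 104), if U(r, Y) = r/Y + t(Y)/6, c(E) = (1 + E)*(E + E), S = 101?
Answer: -36841/642 ≈ -57.385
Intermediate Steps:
c(E) = 2*E*(1 + E) (c(E) = (1 + E)*(2*E) = 2*E*(1 + E))
U(r, Y) = Y/6 + r/Y (U(r, Y) = r/Y + Y/6 = Y/6 + r/Y)
U(S - c(7), 214) - L(11, 104) = ((⅙)*214 + (101 - 2*7*(1 + 7))/214) - (104 - 1*11) = (107/3 + (101 - 2*7*8)*(1/214)) - (104 - 11) = (107/3 + (101 - 1*112)*(1/214)) - 1*93 = (107/3 + (101 - 112)*(1/214)) - 93 = (107/3 - 11*1/214) - 93 = (107/3 - 11/214) - 93 = 22865/642 - 93 = -36841/642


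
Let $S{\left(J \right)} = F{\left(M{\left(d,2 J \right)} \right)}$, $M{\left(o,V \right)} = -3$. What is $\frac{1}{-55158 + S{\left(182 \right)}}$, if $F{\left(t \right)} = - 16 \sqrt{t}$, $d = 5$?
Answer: $\frac{i}{2 \left(- 27579 i + 8 \sqrt{3}\right)} \approx -1.813 \cdot 10^{-5} + 9.1088 \cdot 10^{-9} i$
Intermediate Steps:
$S{\left(J \right)} = - 16 i \sqrt{3}$ ($S{\left(J \right)} = - 16 \sqrt{-3} = - 16 i \sqrt{3}$)
$\frac{1}{-55158 + S{\left(182 \right)}} = \frac{1}{-55158 - 16 i \sqrt{3}}$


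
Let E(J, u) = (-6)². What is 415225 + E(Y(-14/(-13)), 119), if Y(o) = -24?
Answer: 415261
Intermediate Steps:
E(J, u) = 36
415225 + E(Y(-14/(-13)), 119) = 415225 + 36 = 415261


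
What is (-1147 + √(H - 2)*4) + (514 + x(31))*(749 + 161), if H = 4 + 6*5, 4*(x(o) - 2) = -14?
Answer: 465228 + 16*√2 ≈ 4.6525e+5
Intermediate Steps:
x(o) = -3/2 (x(o) = 2 + (¼)*(-14) = 2 - 7/2 = -3/2)
H = 34 (H = 4 + 30 = 34)
(-1147 + √(H - 2)*4) + (514 + x(31))*(749 + 161) = (-1147 + √(34 - 2)*4) + (514 - 3/2)*(749 + 161) = (-1147 + √32*4) + (1025/2)*910 = (-1147 + (4*√2)*4) + 466375 = (-1147 + 16*√2) + 466375 = 465228 + 16*√2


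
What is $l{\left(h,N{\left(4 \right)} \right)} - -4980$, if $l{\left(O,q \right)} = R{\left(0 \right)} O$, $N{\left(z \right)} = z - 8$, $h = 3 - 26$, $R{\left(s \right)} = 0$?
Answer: $4980$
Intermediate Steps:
$h = -23$
$N{\left(z \right)} = -8 + z$
$l{\left(O,q \right)} = 0$ ($l{\left(O,q \right)} = 0 O = 0$)
$l{\left(h,N{\left(4 \right)} \right)} - -4980 = 0 - -4980 = 0 + 4980 = 4980$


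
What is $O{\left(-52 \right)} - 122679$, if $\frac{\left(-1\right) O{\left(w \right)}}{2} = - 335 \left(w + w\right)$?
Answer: $-192359$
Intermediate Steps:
$O{\left(w \right)} = 1340 w$ ($O{\left(w \right)} = - 2 \left(- 335 \left(w + w\right)\right) = - 2 \left(- 335 \cdot 2 w\right) = - 2 \left(- 670 w\right) = 1340 w$)
$O{\left(-52 \right)} - 122679 = 1340 \left(-52\right) - 122679 = -69680 - 122679 = -192359$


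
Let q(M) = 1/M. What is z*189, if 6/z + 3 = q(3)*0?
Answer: -378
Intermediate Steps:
z = -2 (z = 6/(-3 + 0/3) = 6/(-3 + (1/3)*0) = 6/(-3 + 0) = 6/(-3) = 6*(-1/3) = -2)
z*189 = -2*189 = -378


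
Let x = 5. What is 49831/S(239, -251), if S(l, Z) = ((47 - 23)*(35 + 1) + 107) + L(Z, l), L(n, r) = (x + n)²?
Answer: 49831/61487 ≈ 0.81043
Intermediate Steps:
L(n, r) = (5 + n)²
S(l, Z) = 971 + (5 + Z)² (S(l, Z) = ((47 - 23)*(35 + 1) + 107) + (5 + Z)² = (24*36 + 107) + (5 + Z)² = (864 + 107) + (5 + Z)² = 971 + (5 + Z)²)
49831/S(239, -251) = 49831/(971 + (5 - 251)²) = 49831/(971 + (-246)²) = 49831/(971 + 60516) = 49831/61487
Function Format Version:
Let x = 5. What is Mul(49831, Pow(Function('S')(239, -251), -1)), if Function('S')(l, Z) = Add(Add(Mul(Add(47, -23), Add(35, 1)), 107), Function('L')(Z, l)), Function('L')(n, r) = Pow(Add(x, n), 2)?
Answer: Rational(49831, 61487) ≈ 0.81043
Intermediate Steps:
Function('L')(n, r) = Pow(Add(5, n), 2)
Function('S')(l, Z) = Add(971, Pow(Add(5, Z), 2)) (Function('S')(l, Z) = Add(Add(Mul(Add(47, -23), Add(35, 1)), 107), Pow(Add(5, Z), 2)) = Add(Add(Mul(24, 36), 107), Pow(Add(5, Z), 2)) = Add(Add(864, 107), Pow(Add(5, Z), 2)) = Add(971, Pow(Add(5, Z), 2)))
Mul(49831, Pow(Function('S')(239, -251), -1)) = Mul(49831, Pow(Add(971, Pow(Add(5, -251), 2)), -1)) = Mul(49831, Pow(Add(971, Pow(-246, 2)), -1)) = Mul(49831, Pow(Add(971, 60516), -1)) = Mul(49831, Pow(61487, -1)) = Mul(49831, Rational(1, 61487)) = Rational(49831, 61487)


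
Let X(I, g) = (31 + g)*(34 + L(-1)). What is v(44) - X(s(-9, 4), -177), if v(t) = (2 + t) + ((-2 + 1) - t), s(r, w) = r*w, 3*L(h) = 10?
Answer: 16355/3 ≈ 5451.7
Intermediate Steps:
L(h) = 10/3 (L(h) = (⅓)*10 = 10/3)
X(I, g) = 3472/3 + 112*g/3 (X(I, g) = (31 + g)*(34 + 10/3) = (31 + g)*(112/3) = 3472/3 + 112*g/3)
v(t) = 1 (v(t) = (2 + t) + (-1 - t) = 1)
v(44) - X(s(-9, 4), -177) = 1 - (3472/3 + (112/3)*(-177)) = 1 - (3472/3 - 6608) = 1 - 1*(-16352/3) = 1 + 16352/3 = 16355/3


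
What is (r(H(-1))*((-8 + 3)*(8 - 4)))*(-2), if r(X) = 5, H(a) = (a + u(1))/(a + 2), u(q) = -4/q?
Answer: 200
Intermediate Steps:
H(a) = (-4 + a)/(2 + a) (H(a) = (a - 4/1)/(a + 2) = (a - 4*1)/(2 + a) = (a - 4)/(2 + a) = (-4 + a)/(2 + a))
(r(H(-1))*((-8 + 3)*(8 - 4)))*(-2) = (5*((-8 + 3)*(8 - 4)))*(-2) = (5*(-5*4))*(-2) = (5*(-20))*(-2) = -100*(-2) = 200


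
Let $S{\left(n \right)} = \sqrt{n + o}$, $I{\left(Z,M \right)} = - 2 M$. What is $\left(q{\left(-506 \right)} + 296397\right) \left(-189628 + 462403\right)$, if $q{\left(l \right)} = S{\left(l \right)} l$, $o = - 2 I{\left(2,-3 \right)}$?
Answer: $80849691675 - 138024150 i \sqrt{518} \approx 8.085 \cdot 10^{10} - 3.1414 \cdot 10^{9} i$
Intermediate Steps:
$o = -12$ ($o = - 2 \left(\left(-2\right) \left(-3\right)\right) = \left(-2\right) 6 = -12$)
$S{\left(n \right)} = \sqrt{-12 + n}$ ($S{\left(n \right)} = \sqrt{n - 12} = \sqrt{-12 + n}$)
$q{\left(l \right)} = l \sqrt{-12 + l}$ ($q{\left(l \right)} = \sqrt{-12 + l} l = l \sqrt{-12 + l}$)
$\left(q{\left(-506 \right)} + 296397\right) \left(-189628 + 462403\right) = \left(- 506 \sqrt{-12 - 506} + 296397\right) \left(-189628 + 462403\right) = \left(- 506 \sqrt{-518} + 296397\right) 272775 = \left(- 506 i \sqrt{518} + 296397\right) 272775 = \left(296397 - 506 i \sqrt{518}\right) 272775 = 80849691675 - 138024150 i \sqrt{518}$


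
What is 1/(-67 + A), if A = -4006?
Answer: -1/4073 ≈ -0.00024552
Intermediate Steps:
1/(-67 + A) = 1/(-67 - 4006) = 1/(-4073) = -1/4073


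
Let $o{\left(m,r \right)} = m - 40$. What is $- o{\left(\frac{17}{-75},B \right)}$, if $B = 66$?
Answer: $\frac{3017}{75} \approx 40.227$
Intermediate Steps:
$o{\left(m,r \right)} = -40 + m$
$- o{\left(\frac{17}{-75},B \right)} = - (-40 + \frac{17}{-75}) = - (-40 + 17 \left(- \frac{1}{75}\right)) = - (-40 - \frac{17}{75}) = \left(-1\right) \left(- \frac{3017}{75}\right) = \frac{3017}{75}$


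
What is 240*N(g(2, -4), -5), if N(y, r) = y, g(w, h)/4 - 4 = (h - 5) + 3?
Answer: -1920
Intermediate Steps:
g(w, h) = 8 + 4*h (g(w, h) = 16 + 4*((h - 5) + 3) = 16 + 4*((-5 + h) + 3) = 16 + 4*(-2 + h) = 16 + (-8 + 4*h) = 8 + 4*h)
240*N(g(2, -4), -5) = 240*(8 + 4*(-4)) = 240*(8 - 16) = 240*(-8) = -1920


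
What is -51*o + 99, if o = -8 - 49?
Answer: 3006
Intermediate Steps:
o = -57
-51*o + 99 = -51*(-57) + 99 = 2907 + 99 = 3006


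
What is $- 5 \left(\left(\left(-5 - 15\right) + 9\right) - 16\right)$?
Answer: $135$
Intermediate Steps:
$- 5 \left(\left(\left(-5 - 15\right) + 9\right) - 16\right) = - 5 \left(\left(-20 + 9\right) - 16\right) = - 5 \left(-11 - 16\right) = \left(-5\right) \left(-27\right) = 135$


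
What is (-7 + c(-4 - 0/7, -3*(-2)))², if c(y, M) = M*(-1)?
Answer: 169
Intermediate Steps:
c(y, M) = -M
(-7 + c(-4 - 0/7, -3*(-2)))² = (-7 - (-3)*(-2))² = (-7 - 1*6)² = (-7 - 6)² = (-13)² = 169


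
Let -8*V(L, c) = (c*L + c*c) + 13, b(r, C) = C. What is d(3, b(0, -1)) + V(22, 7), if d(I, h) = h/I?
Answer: -82/3 ≈ -27.333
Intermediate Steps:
V(L, c) = -13/8 - c²/8 - L*c/8 (V(L, c) = -((c*L + c*c) + 13)/8 = -((L*c + c²) + 13)/8 = -((c² + L*c) + 13)/8 = -(13 + c² + L*c)/8 = -13/8 - c²/8 - L*c/8)
d(3, b(0, -1)) + V(22, 7) = -1/3 + (-13/8 - ⅛*7² - ⅛*22*7) = -1*⅓ + (-13/8 - ⅛*49 - 77/4) = -⅓ + (-13/8 - 49/8 - 77/4) = -⅓ - 27 = -82/3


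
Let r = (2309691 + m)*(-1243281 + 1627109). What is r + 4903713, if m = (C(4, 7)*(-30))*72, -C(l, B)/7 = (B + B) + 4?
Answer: 990991609341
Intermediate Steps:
C(l, B) = -28 - 14*B (C(l, B) = -7*((B + B) + 4) = -7*(2*B + 4) = -7*(4 + 2*B) = -28 - 14*B)
m = 272160 (m = ((-28 - 14*7)*(-30))*72 = ((-28 - 98)*(-30))*72 = -126*(-30)*72 = 3780*72 = 272160)
r = 990986705628 (r = (2309691 + 272160)*(-1243281 + 1627109) = 2581851*383828 = 990986705628)
r + 4903713 = 990986705628 + 4903713 = 990991609341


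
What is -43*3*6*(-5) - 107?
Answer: 3763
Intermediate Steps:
-43*3*6*(-5) - 107 = -774*(-5) - 107 = -43*(-90) - 107 = 3870 - 107 = 3763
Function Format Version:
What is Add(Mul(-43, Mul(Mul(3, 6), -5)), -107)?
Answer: 3763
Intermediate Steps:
Add(Mul(-43, Mul(Mul(3, 6), -5)), -107) = Add(Mul(-43, Mul(18, -5)), -107) = Add(Mul(-43, -90), -107) = Add(3870, -107) = 3763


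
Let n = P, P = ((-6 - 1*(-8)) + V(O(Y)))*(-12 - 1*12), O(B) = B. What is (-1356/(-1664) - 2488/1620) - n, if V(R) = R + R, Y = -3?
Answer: -16295537/168480 ≈ -96.721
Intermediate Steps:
V(R) = 2*R
P = 96 (P = ((-6 - 1*(-8)) + 2*(-3))*(-12 - 1*12) = ((-6 + 8) - 6)*(-12 - 12) = (2 - 6)*(-24) = -4*(-24) = 96)
n = 96
(-1356/(-1664) - 2488/1620) - n = (-1356/(-1664) - 2488/1620) - 1*96 = (-1356*(-1/1664) - 2488*1/1620) - 96 = (339/416 - 622/405) - 96 = -121457/168480 - 96 = -16295537/168480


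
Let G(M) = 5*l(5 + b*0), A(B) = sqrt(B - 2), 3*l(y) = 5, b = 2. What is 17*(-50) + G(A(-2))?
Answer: -2525/3 ≈ -841.67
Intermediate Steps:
l(y) = 5/3 (l(y) = (1/3)*5 = 5/3)
A(B) = sqrt(-2 + B)
G(M) = 25/3 (G(M) = 5*(5/3) = 25/3)
17*(-50) + G(A(-2)) = 17*(-50) + 25/3 = -850 + 25/3 = -2525/3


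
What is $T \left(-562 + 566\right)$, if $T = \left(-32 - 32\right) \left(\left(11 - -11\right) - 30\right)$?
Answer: $2048$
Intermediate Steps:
$T = 512$ ($T = - 64 \left(\left(11 + 11\right) - 30\right) = - 64 \left(22 - 30\right) = \left(-64\right) \left(-8\right) = 512$)
$T \left(-562 + 566\right) = 512 \left(-562 + 566\right) = 512 \cdot 4 = 2048$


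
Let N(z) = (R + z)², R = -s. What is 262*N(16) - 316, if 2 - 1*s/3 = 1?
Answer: 43962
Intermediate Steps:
s = 3 (s = 6 - 3*1 = 6 - 3 = 3)
R = -3 (R = -1*3 = -3)
N(z) = (-3 + z)²
262*N(16) - 316 = 262*(-3 + 16)² - 316 = 262*13² - 316 = 262*169 - 316 = 44278 - 316 = 43962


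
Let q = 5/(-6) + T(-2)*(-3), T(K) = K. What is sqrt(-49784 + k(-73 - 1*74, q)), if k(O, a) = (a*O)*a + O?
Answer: 77*I*sqrt(327)/6 ≈ 232.07*I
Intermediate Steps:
q = 31/6 (q = 5/(-6) - 2*(-3) = 5*(-1/6) + 6 = -5/6 + 6 = 31/6 ≈ 5.1667)
k(O, a) = O + O*a**2 (k(O, a) = (O*a)*a + O = O*a**2 + O = O + O*a**2)
sqrt(-49784 + k(-73 - 1*74, q)) = sqrt(-49784 + (-73 - 1*74)*(1 + (31/6)**2)) = sqrt(-49784 + (-73 - 74)*(1 + 961/36)) = sqrt(-49784 - 147*997/36) = sqrt(-49784 - 48853/12) = sqrt(-646261/12) = 77*I*sqrt(327)/6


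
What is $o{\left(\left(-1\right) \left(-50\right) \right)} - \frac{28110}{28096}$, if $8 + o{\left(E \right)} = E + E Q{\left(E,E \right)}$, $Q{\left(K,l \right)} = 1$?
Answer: $\frac{1278361}{14048} \approx 91.0$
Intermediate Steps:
$o{\left(E \right)} = -8 + 2 E$ ($o{\left(E \right)} = -8 + \left(E + E 1\right) = -8 + \left(E + E\right) = -8 + 2 E$)
$o{\left(\left(-1\right) \left(-50\right) \right)} - \frac{28110}{28096} = \left(-8 + 2 \left(\left(-1\right) \left(-50\right)\right)\right) - \frac{28110}{28096} = \left(-8 + 2 \cdot 50\right) - 28110 \cdot \frac{1}{28096} = \left(-8 + 100\right) - \frac{14055}{14048} = 92 - \frac{14055}{14048} = \frac{1278361}{14048}$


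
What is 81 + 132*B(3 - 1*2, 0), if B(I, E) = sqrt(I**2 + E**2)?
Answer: 213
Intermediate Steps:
B(I, E) = sqrt(E**2 + I**2)
81 + 132*B(3 - 1*2, 0) = 81 + 132*sqrt(0**2 + (3 - 1*2)**2) = 81 + 132*sqrt(0 + (3 - 2)**2) = 81 + 132*sqrt(0 + 1**2) = 81 + 132*sqrt(0 + 1) = 81 + 132*sqrt(1) = 81 + 132*1 = 81 + 132 = 213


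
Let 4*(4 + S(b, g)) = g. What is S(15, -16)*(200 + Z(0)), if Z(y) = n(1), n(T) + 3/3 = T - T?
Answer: -1592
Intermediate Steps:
S(b, g) = -4 + g/4
n(T) = -1 (n(T) = -1 + (T - T) = -1 + 0 = -1)
Z(y) = -1
S(15, -16)*(200 + Z(0)) = (-4 + (¼)*(-16))*(200 - 1) = (-4 - 4)*199 = -8*199 = -1592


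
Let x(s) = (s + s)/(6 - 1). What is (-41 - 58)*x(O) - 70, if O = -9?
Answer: 1432/5 ≈ 286.40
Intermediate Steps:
x(s) = 2*s/5 (x(s) = (2*s)/5 = (2*s)*(⅕) = 2*s/5)
(-41 - 58)*x(O) - 70 = (-41 - 58)*((⅖)*(-9)) - 70 = -99*(-18/5) - 70 = 1782/5 - 70 = 1432/5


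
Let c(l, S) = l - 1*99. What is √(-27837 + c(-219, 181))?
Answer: I*√28155 ≈ 167.79*I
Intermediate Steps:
c(l, S) = -99 + l (c(l, S) = l - 99 = -99 + l)
√(-27837 + c(-219, 181)) = √(-27837 + (-99 - 219)) = √(-27837 - 318) = √(-28155) = I*√28155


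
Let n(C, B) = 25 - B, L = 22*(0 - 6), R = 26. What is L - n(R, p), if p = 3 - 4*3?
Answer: -166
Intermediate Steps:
p = -9 (p = 3 - 12 = -9)
L = -132 (L = 22*(-6) = -132)
L - n(R, p) = -132 - (25 - 1*(-9)) = -132 - (25 + 9) = -132 - 1*34 = -132 - 34 = -166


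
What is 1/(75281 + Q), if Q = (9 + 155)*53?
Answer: 1/83973 ≈ 1.1909e-5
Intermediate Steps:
Q = 8692 (Q = 164*53 = 8692)
1/(75281 + Q) = 1/(75281 + 8692) = 1/83973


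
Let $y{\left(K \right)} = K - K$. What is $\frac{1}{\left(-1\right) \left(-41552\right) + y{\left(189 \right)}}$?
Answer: $\frac{1}{41552} \approx 2.4066 \cdot 10^{-5}$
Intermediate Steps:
$y{\left(K \right)} = 0$
$\frac{1}{\left(-1\right) \left(-41552\right) + y{\left(189 \right)}} = \frac{1}{\left(-1\right) \left(-41552\right) + 0} = \frac{1}{41552 + 0} = \frac{1}{41552}$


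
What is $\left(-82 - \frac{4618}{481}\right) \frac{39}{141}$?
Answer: $- \frac{44060}{1739} \approx -25.336$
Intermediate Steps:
$\left(-82 - \frac{4618}{481}\right) \frac{39}{141} = \left(-82 - \frac{4618}{481}\right) 39 \cdot \frac{1}{141} = \left(-82 + \left(-10 + \left(- \frac{8}{37} + \frac{8}{13}\right)\right)\right) \frac{13}{47} = \left(-82 + \left(-10 + \frac{192}{481}\right)\right) \frac{13}{47} = \left(-82 - \frac{4618}{481}\right) \frac{13}{47} = \left(- \frac{44060}{481}\right) \frac{13}{47} = - \frac{44060}{1739}$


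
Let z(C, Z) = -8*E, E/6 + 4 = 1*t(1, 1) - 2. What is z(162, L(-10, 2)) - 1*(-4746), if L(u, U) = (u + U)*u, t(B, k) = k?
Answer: 4986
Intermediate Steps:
L(u, U) = u*(U + u) (L(u, U) = (U + u)*u = u*(U + u))
E = -30 (E = -24 + 6*(1*1 - 2) = -24 + 6*(1 - 2) = -24 + 6*(-1) = -24 - 6 = -30)
z(C, Z) = 240 (z(C, Z) = -8*(-30) = 240)
z(162, L(-10, 2)) - 1*(-4746) = 240 - 1*(-4746) = 240 + 4746 = 4986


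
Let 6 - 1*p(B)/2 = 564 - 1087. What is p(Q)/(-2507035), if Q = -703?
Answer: -1058/2507035 ≈ -0.00042201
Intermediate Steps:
p(B) = 1058 (p(B) = 12 - 2*(564 - 1087) = 12 - 2*(-523) = 12 + 1046 = 1058)
p(Q)/(-2507035) = 1058/(-2507035) = 1058*(-1/2507035) = -1058/2507035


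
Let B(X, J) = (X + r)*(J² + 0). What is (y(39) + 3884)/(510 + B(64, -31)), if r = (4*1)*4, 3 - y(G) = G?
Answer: 1924/38695 ≈ 0.049722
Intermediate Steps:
y(G) = 3 - G
r = 16 (r = 4*4 = 16)
B(X, J) = J²*(16 + X) (B(X, J) = (X + 16)*(J² + 0) = (16 + X)*J² = J²*(16 + X))
(y(39) + 3884)/(510 + B(64, -31)) = ((3 - 1*39) + 3884)/(510 + (-31)²*(16 + 64)) = ((3 - 39) + 3884)/(510 + 961*80) = (-36 + 3884)/(510 + 76880) = 3848/77390 = 3848*(1/77390) = 1924/38695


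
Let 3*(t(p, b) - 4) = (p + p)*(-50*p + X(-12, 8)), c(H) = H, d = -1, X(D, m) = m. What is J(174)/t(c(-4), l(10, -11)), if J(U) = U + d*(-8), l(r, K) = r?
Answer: -39/118 ≈ -0.33051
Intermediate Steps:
J(U) = 8 + U (J(U) = U - 1*(-8) = U + 8 = 8 + U)
t(p, b) = 4 + 2*p*(8 - 50*p)/3 (t(p, b) = 4 + ((p + p)*(-50*p + 8))/3 = 4 + ((2*p)*(8 - 50*p))/3 = 4 + (2*p*(8 - 50*p))/3 = 4 + 2*p*(8 - 50*p)/3)
J(174)/t(c(-4), l(10, -11)) = (8 + 174)/(4 - 100/3*(-4)² + (16/3)*(-4)) = 182/(4 - 100/3*16 - 64/3) = 182/(4 - 1600/3 - 64/3) = 182/(-1652/3) = 182*(-3/1652) = -39/118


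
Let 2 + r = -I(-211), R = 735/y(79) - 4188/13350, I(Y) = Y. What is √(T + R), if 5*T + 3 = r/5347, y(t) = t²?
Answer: I*√27847574042063763/187973785 ≈ 0.88776*I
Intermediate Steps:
R = -2720843/13886225 (R = 735/(79²) - 4188/13350 = 735/6241 - 4188*1/13350 = 735*(1/6241) - 698/2225 = 735/6241 - 698/2225 = -2720843/13886225 ≈ -0.19594)
r = 209 (r = -2 - 1*(-211) = -2 + 211 = 209)
T = -15832/26735 (T = -⅗ + (209/5347)/5 = -⅗ + (209*(1/5347))/5 = -⅗ + (⅕)*(209/5347) = -⅗ + 209/26735 = -15832/26735 ≈ -0.59218)
√(T + R) = √(-15832/26735 - 2720843/13886225) = √(-58517690361/74249645075) = I*√27847574042063763/187973785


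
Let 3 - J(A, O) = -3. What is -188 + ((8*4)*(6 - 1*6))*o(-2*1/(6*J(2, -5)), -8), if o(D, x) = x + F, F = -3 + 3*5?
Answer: -188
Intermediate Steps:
J(A, O) = 6 (J(A, O) = 3 - 1*(-3) = 3 + 3 = 6)
F = 12 (F = -3 + 15 = 12)
o(D, x) = 12 + x (o(D, x) = x + 12 = 12 + x)
-188 + ((8*4)*(6 - 1*6))*o(-2*1/(6*J(2, -5)), -8) = -188 + ((8*4)*(6 - 1*6))*(12 - 8) = -188 + (32*(6 - 6))*4 = -188 + (32*0)*4 = -188 + 0*4 = -188 + 0 = -188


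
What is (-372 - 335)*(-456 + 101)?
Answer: 250985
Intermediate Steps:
(-372 - 335)*(-456 + 101) = -707*(-355) = 250985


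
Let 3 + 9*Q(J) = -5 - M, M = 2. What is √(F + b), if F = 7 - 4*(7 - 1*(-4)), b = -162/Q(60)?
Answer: 4*√170/5 ≈ 10.431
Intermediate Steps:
Q(J) = -10/9 (Q(J) = -⅓ + (-5 - 1*2)/9 = -⅓ + (-5 - 2)/9 = -⅓ + (⅑)*(-7) = -⅓ - 7/9 = -10/9)
b = 729/5 (b = -162/(-10/9) = -162*(-9/10) = 729/5 ≈ 145.80)
F = -37 (F = 7 - 4*(7 + 4) = 7 - 4*11 = 7 - 44 = -37)
√(F + b) = √(-37 + 729/5) = √(544/5) = 4*√170/5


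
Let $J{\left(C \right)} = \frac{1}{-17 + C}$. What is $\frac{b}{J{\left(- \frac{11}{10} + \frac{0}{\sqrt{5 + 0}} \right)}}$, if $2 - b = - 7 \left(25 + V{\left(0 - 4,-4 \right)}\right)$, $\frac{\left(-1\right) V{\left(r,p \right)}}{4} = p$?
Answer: $- \frac{52309}{10} \approx -5230.9$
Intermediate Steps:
$V{\left(r,p \right)} = - 4 p$
$b = 289$ ($b = 2 - - 7 \left(25 - -16\right) = 2 - - 7 \left(25 + 16\right) = 2 - \left(-7\right) 41 = 2 - -287 = 2 + 287 = 289$)
$\frac{b}{J{\left(- \frac{11}{10} + \frac{0}{\sqrt{5 + 0}} \right)}} = \frac{289}{\frac{1}{-17 + \left(- \frac{11}{10} + \frac{0}{\sqrt{5 + 0}}\right)}} = \frac{289}{\frac{1}{-17 - \left(\frac{11}{10} + \frac{0}{\sqrt{5}}\right)}} = \frac{289}{\frac{1}{-17 - \left(\frac{11}{10} + 0 \frac{\sqrt{5}}{5}\right)}} = \frac{289}{\frac{1}{-17 + \left(- \frac{11}{10} + 0\right)}} = \frac{289}{\frac{1}{-17 - \frac{11}{10}}} = \frac{289}{\frac{1}{- \frac{181}{10}}} = \frac{289}{- \frac{10}{181}} = 289 \left(- \frac{181}{10}\right) = - \frac{52309}{10}$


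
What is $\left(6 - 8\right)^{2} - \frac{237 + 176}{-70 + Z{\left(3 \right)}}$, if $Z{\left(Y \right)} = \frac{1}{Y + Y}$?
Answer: $\frac{4154}{419} \approx 9.9141$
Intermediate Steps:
$Z{\left(Y \right)} = \frac{1}{2 Y}$
$\left(6 - 8\right)^{2} - \frac{237 + 176}{-70 + Z{\left(3 \right)}} = \left(6 - 8\right)^{2} - \frac{237 + 176}{-70 + \frac{1}{2 \cdot 3}} = \left(-2\right)^{2} - \frac{413}{-70 + \frac{1}{2} \cdot \frac{1}{3}} = 4 - \frac{413}{-70 + \frac{1}{6}} = 4 - \frac{413}{- \frac{419}{6}} = 4 - 413 \left(- \frac{6}{419}\right) = 4 - - \frac{2478}{419} = 4 + \frac{2478}{419} = \frac{4154}{419}$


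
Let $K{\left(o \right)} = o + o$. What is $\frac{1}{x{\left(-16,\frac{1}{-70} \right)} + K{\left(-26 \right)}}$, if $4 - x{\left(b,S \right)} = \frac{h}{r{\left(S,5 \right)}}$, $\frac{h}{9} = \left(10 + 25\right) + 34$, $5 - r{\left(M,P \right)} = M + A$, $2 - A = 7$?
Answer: $- \frac{701}{77118} \approx -0.00909$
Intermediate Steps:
$A = -5$ ($A = 2 - 7 = -5$)
$r{\left(M,P \right)} = 10 - M$ ($r{\left(M,P \right)} = 5 - \left(M - 5\right) = 5 - \left(-5 + M\right) = 10 - M$)
$h = 621$ ($h = 9 \left(\left(10 + 25\right) + 34\right) = 9 \left(35 + 34\right) = 9 \cdot 69 = 621$)
$K{\left(o \right)} = 2 o$
$x{\left(b,S \right)} = 4 - \frac{621}{10 - S}$
$\frac{1}{x{\left(-16,\frac{1}{-70} \right)} + K{\left(-26 \right)}} = \frac{1}{\frac{581 + \frac{4}{-70}}{-10 + \frac{1}{-70}} + 2 \left(-26\right)} = \frac{1}{\frac{581 + 4 \left(- \frac{1}{70}\right)}{-10 - \frac{1}{70}} - 52} = \frac{1}{\frac{581 - \frac{2}{35}}{- \frac{701}{70}} - 52} = \frac{1}{\left(- \frac{70}{701}\right) \frac{20333}{35} - 52} = \frac{1}{- \frac{40666}{701} - 52} = \frac{1}{- \frac{77118}{701}} = - \frac{701}{77118}$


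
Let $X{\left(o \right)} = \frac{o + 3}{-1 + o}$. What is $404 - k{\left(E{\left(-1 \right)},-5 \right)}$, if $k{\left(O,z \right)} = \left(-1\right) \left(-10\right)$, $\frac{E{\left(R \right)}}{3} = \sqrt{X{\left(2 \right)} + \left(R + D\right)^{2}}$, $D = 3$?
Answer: $394$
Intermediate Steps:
$X{\left(o \right)} = \frac{3 + o}{-1 + o}$
$E{\left(R \right)} = 3 \sqrt{5 + \left(3 + R\right)^{2}}$ ($E{\left(R \right)} = 3 \sqrt{\frac{3 + 2}{-1 + 2} + \left(R + 3\right)^{2}} = 3 \sqrt{1^{-1} \cdot 5 + \left(3 + R\right)^{2}} = 3 \sqrt{1 \cdot 5 + \left(3 + R\right)^{2}} = 3 \sqrt{5 + \left(3 + R\right)^{2}}$)
$k{\left(O,z \right)} = 10$
$404 - k{\left(E{\left(-1 \right)},-5 \right)} = 404 - 10 = 394$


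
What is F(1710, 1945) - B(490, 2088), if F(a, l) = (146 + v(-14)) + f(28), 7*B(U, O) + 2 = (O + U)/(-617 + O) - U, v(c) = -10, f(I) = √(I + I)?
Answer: 303078/1471 + 2*√14 ≈ 213.52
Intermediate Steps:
f(I) = √2*√I (f(I) = √(2*I) = √2*√I)
B(U, O) = -2/7 - U/7 + (O + U)/(7*(-617 + O)) (B(U, O) = -2/7 + ((O + U)/(-617 + O) - U)/7 = -2/7 + (-U + (O + U)/(-617 + O))/7 = -2/7 + (-U/7 + (O + U)/(7*(-617 + O))) = -2/7 - U/7 + (O + U)/(7*(-617 + O)))
F(a, l) = 136 + 2*√14 (F(a, l) = (146 - 10) + √2*√28 = 136 + √2*(2*√7) = 136 + 2*√14)
F(1710, 1945) - B(490, 2088) = (136 + 2*√14) - (1234 - 1*2088 + 618*490 - 1*2088*490)/(7*(-617 + 2088)) = (136 + 2*√14) - (1234 - 2088 + 302820 - 1023120)/(7*1471) = (136 + 2*√14) - (-721154)/(7*1471) = (136 + 2*√14) - 1*(-103022/1471) = (136 + 2*√14) + 103022/1471 = 303078/1471 + 2*√14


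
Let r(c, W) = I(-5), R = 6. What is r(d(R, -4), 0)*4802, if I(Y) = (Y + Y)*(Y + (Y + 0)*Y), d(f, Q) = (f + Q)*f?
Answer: -960400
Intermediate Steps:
d(f, Q) = f*(Q + f) (d(f, Q) = (Q + f)*f = f*(Q + f))
I(Y) = 2*Y*(Y + Y²) (I(Y) = (2*Y)*(Y + Y*Y) = (2*Y)*(Y + Y²) = 2*Y*(Y + Y²))
r(c, W) = -200 (r(c, W) = 2*(-5)²*(1 - 5) = 2*25*(-4) = -200)
r(d(R, -4), 0)*4802 = -200*4802 = -960400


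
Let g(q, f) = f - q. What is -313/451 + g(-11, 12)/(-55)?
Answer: -228/205 ≈ -1.1122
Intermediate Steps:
-313/451 + g(-11, 12)/(-55) = -313/451 + (12 - 1*(-11))/(-55) = -313*1/451 + (12 + 11)*(-1/55) = -313/451 + 23*(-1/55) = -313/451 - 23/55 = -228/205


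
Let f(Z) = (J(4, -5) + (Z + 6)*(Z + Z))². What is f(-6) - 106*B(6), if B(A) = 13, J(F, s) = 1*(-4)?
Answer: -1362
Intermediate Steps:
J(F, s) = -4
f(Z) = (-4 + 2*Z*(6 + Z))² (f(Z) = (-4 + (Z + 6)*(Z + Z))² = (-4 + (6 + Z)*(2*Z))² = (-4 + 2*Z*(6 + Z))²)
f(-6) - 106*B(6) = 4*(-2 + (-6)² + 6*(-6))² - 106*13 = 4*(-2 + 36 - 36)² - 1378 = 4*(-2)² - 1378 = 4*4 - 1378 = 16 - 1378 = -1362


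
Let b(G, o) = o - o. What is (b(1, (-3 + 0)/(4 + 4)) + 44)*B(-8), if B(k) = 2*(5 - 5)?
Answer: 0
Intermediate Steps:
B(k) = 0 (B(k) = 2*0 = 0)
b(G, o) = 0
(b(1, (-3 + 0)/(4 + 4)) + 44)*B(-8) = (0 + 44)*0 = 44*0 = 0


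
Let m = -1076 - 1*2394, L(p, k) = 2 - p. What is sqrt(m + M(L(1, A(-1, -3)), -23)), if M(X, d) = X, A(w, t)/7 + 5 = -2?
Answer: I*sqrt(3469) ≈ 58.898*I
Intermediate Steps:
A(w, t) = -49 (A(w, t) = -35 + 7*(-2) = -35 - 14 = -49)
m = -3470 (m = -1076 - 2394 = -3470)
sqrt(m + M(L(1, A(-1, -3)), -23)) = sqrt(-3470 + (2 - 1*1)) = sqrt(-3470 + (2 - 1)) = sqrt(-3470 + 1) = sqrt(-3469) = I*sqrt(3469)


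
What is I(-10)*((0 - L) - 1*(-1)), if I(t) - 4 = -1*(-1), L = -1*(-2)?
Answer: -5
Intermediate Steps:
L = 2
I(t) = 5 (I(t) = 4 - 1*(-1) = 4 + 1 = 5)
I(-10)*((0 - L) - 1*(-1)) = 5*((0 - 1*2) - 1*(-1)) = 5*((0 - 2) + 1) = 5*(-2 + 1) = 5*(-1) = -5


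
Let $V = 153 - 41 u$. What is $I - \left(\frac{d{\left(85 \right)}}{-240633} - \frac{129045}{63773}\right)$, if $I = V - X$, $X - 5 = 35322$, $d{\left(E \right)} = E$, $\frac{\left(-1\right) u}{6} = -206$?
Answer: $- \frac{1317413453421460}{15345888309} \approx -85848.0$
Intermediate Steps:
$u = 1236$ ($u = \left(-6\right) \left(-206\right) = 1236$)
$V = -50523$ ($V = 153 - 50676 = -50523$)
$X = 35327$ ($X = 5 + 35322 = 35327$)
$I = -85850$ ($I = -50523 - 35327 = -85850$)
$I - \left(\frac{d{\left(85 \right)}}{-240633} - \frac{129045}{63773}\right) = -85850 - \left(\frac{85}{-240633} - \frac{129045}{63773}\right) = -85850 - \left(85 \left(- \frac{1}{240633}\right) - \frac{129045}{63773}\right) = -85850 - \left(- \frac{85}{240633} - \frac{129045}{63773}\right) = -85850 - - \frac{31057906190}{15345888309} = -85850 + \frac{31057906190}{15345888309} = - \frac{1317413453421460}{15345888309}$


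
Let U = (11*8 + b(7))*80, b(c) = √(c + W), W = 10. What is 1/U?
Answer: 11/77270 - √17/618160 ≈ 0.00013569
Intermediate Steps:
b(c) = √(10 + c) (b(c) = √(c + 10) = √(10 + c))
U = 7040 + 80*√17 (U = (11*8 + √(10 + 7))*80 = (88 + √17)*80 = 7040 + 80*√17 ≈ 7369.9)
1/U = 1/(7040 + 80*√17)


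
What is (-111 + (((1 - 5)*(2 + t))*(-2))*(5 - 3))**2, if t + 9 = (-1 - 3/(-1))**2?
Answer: 25281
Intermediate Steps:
t = -5 (t = -9 + (-1 - 3/(-1))**2 = -9 + (-1 - 3*(-1))**2 = -9 + (-1 + 3)**2 = -9 + 2**2 = -9 + 4 = -5)
(-111 + (((1 - 5)*(2 + t))*(-2))*(5 - 3))**2 = (-111 + (((1 - 5)*(2 - 5))*(-2))*(5 - 3))**2 = (-111 + (-4*(-3)*(-2))*2)**2 = (-111 + (12*(-2))*2)**2 = (-111 - 24*2)**2 = (-111 - 48)**2 = (-159)**2 = 25281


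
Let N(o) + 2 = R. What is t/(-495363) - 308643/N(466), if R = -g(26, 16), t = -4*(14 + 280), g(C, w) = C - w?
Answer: 16987815169/660484 ≈ 25720.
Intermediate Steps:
t = -1176 (t = -4*294 = -1176)
R = -10 (R = -(26 - 1*16) = -(26 - 16) = -1*10 = -10)
N(o) = -12 (N(o) = -2 - 10 = -12)
t/(-495363) - 308643/N(466) = -1176/(-495363) - 308643/(-12) = -1176*(-1/495363) - 308643*(-1/12) = 392/165121 + 102881/4 = 16987815169/660484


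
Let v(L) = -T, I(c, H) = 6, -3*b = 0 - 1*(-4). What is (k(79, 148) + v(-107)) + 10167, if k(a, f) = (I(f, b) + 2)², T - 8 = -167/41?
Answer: 419310/41 ≈ 10227.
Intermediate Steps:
b = -4/3 (b = -(0 - 1*(-4))/3 = -(0 + 4)/3 = -⅓*4 = -4/3 ≈ -1.3333)
T = 161/41 (T = 8 - 167/41 = 161/41 ≈ 3.9268)
k(a, f) = 64 (k(a, f) = (6 + 2)² = 8² = 64)
v(L) = -161/41 (v(L) = -1*161/41 = -161/41)
(k(79, 148) + v(-107)) + 10167 = (64 - 161/41) + 10167 = 2463/41 + 10167 = 419310/41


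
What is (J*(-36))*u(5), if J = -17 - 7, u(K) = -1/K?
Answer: -864/5 ≈ -172.80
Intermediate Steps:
J = -24
(J*(-36))*u(5) = (-24*(-36))*(-1/5) = 864*(-1*1/5) = 864*(-1/5) = -864/5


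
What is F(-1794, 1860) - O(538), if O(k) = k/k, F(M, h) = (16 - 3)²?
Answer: 168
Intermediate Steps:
F(M, h) = 169 (F(M, h) = 13² = 169)
O(k) = 1
F(-1794, 1860) - O(538) = 169 - 1*1 = 169 - 1 = 168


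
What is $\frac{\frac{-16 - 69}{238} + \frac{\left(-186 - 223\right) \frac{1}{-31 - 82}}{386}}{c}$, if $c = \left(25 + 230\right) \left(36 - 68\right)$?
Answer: $\frac{1041}{24426080} \approx 4.2618 \cdot 10^{-5}$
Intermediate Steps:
$c = -8160$ ($c = 255 \left(-32\right) = -8160$)
$\frac{\frac{-16 - 69}{238} + \frac{\left(-186 - 223\right) \frac{1}{-31 - 82}}{386}}{c} = \frac{\frac{-16 - 69}{238} + \frac{\left(-186 - 223\right) \frac{1}{-31 - 82}}{386}}{-8160} = \left(\left(-85\right) \frac{1}{238} + - \frac{409}{-113} \cdot \frac{1}{386}\right) \left(- \frac{1}{8160}\right) = \left(- \frac{5}{14} + \left(-409\right) \left(- \frac{1}{113}\right) \frac{1}{386}\right) \left(- \frac{1}{8160}\right) = \left(- \frac{5}{14} + \frac{409}{113} \cdot \frac{1}{386}\right) \left(- \frac{1}{8160}\right) = \left(- \frac{5}{14} + \frac{409}{43618}\right) \left(- \frac{1}{8160}\right) = \left(- \frac{53091}{152663}\right) \left(- \frac{1}{8160}\right) = \frac{1041}{24426080}$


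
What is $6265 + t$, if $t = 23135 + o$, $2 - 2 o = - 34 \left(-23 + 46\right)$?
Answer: $29792$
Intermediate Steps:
$o = 392$ ($o = 1 - \frac{\left(-34\right) \left(-23 + 46\right)}{2} = 1 - \frac{\left(-34\right) 23}{2} = 1 - -391 = 1 + 391 = 392$)
$t = 23527$ ($t = 23135 + 392 = 23527$)
$6265 + t = 6265 + 23527 = 29792$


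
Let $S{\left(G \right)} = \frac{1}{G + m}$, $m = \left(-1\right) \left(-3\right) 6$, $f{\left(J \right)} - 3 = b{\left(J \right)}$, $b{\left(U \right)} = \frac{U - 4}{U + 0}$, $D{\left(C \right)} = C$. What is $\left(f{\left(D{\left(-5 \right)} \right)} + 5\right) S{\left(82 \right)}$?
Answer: $\frac{49}{500} \approx 0.098$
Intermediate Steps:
$b{\left(U \right)} = \frac{-4 + U}{U}$
$f{\left(J \right)} = 3 + \frac{-4 + J}{J}$
$m = 18$ ($m = 3 \cdot 6 = 18$)
$S{\left(G \right)} = \frac{1}{18 + G}$ ($S{\left(G \right)} = \frac{1}{G + 18} = \frac{1}{18 + G}$)
$\left(f{\left(D{\left(-5 \right)} \right)} + 5\right) S{\left(82 \right)} = \frac{\left(4 - \frac{4}{-5}\right) + 5}{18 + 82} = \frac{\left(4 - - \frac{4}{5}\right) + 5}{100} = \left(\left(4 + \frac{4}{5}\right) + 5\right) \frac{1}{100} = \left(\frac{24}{5} + 5\right) \frac{1}{100} = \frac{49}{5} \cdot \frac{1}{100} = \frac{49}{500}$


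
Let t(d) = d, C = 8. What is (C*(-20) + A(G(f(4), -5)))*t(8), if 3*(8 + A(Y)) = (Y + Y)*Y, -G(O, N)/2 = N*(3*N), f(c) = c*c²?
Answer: 118656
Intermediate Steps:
f(c) = c³
G(O, N) = -6*N² (G(O, N) = -2*N*3*N = -6*N²)
A(Y) = -8 + 2*Y²/3 (A(Y) = -8 + ((Y + Y)*Y)/3 = -8 + ((2*Y)*Y)/3 = -8 + (2*Y²)/3 = -8 + 2*Y²/3)
(C*(-20) + A(G(f(4), -5)))*t(8) = (8*(-20) + (-8 + 2*(-6*(-5)²)²/3))*8 = (-160 + (-8 + 2*(-6*25)²/3))*8 = (-160 + (-8 + (⅔)*(-150)²))*8 = (-160 + (-8 + (⅔)*22500))*8 = (-160 + (-8 + 15000))*8 = (-160 + 14992)*8 = 14832*8 = 118656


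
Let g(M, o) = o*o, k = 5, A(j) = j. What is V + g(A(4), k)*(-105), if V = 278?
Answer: -2347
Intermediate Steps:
g(M, o) = o**2
V + g(A(4), k)*(-105) = 278 + 5**2*(-105) = 278 + 25*(-105) = 278 - 2625 = -2347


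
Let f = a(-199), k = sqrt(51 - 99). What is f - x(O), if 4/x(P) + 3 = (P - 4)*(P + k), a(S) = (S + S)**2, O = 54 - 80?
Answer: 34158712736/215643 - 160*I*sqrt(3)/215643 ≈ 1.584e+5 - 0.0012851*I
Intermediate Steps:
O = -26
k = 4*I*sqrt(3) (k = sqrt(-48) = 4*I*sqrt(3) ≈ 6.9282*I)
a(S) = 4*S**2 (a(S) = (2*S)**2 = 4*S**2)
x(P) = 4/(-3 + (-4 + P)*(P + 4*I*sqrt(3))) (x(P) = 4/(-3 + (P - 4)*(P + 4*I*sqrt(3))) = 4/(-3 + (-4 + P)*(P + 4*I*sqrt(3))))
f = 158404 (f = 4*(-199)**2 = 4*39601 = 158404)
f - x(O) = 158404 - 4/(-3 + (-26)**2 - 4*(-26) - 16*I*sqrt(3) + 4*I*(-26)*sqrt(3)) = 158404 - 4/(-3 + 676 + 104 - 16*I*sqrt(3) - 104*I*sqrt(3)) = 158404 - 4/(777 - 120*I*sqrt(3))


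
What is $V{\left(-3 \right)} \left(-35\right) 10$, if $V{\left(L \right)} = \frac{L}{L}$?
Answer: $-350$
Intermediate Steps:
$V{\left(L \right)} = 1$
$V{\left(-3 \right)} \left(-35\right) 10 = 1 \left(-35\right) 10 = \left(-35\right) 10 = -350$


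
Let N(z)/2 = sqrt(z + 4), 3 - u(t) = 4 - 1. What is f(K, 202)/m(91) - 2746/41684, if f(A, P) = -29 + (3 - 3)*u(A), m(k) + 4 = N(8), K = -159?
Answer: -307701/83368 - 29*sqrt(3)/8 ≈ -9.9696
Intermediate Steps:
u(t) = 0 (u(t) = 3 - (4 - 1) = 3 - 1*3 = 3 - 3 = 0)
N(z) = 2*sqrt(4 + z) (N(z) = 2*sqrt(z + 4) = 2*sqrt(4 + z))
m(k) = -4 + 4*sqrt(3) (m(k) = -4 + 2*sqrt(4 + 8) = -4 + 2*sqrt(12) = -4 + 2*(2*sqrt(3)) = -4 + 4*sqrt(3))
f(A, P) = -29 (f(A, P) = -29 + (3 - 3)*0 = -29 + 0*0 = -29 + 0 = -29)
f(K, 202)/m(91) - 2746/41684 = -29/(-4 + 4*sqrt(3)) - 2746/41684 = -29/(-4 + 4*sqrt(3)) - 2746*1/41684 = -29/(-4 + 4*sqrt(3)) - 1373/20842 = -1373/20842 - 29/(-4 + 4*sqrt(3))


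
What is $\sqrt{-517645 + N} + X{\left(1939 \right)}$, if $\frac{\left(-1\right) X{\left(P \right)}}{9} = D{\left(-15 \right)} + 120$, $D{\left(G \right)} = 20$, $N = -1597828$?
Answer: $-1260 + i \sqrt{2115473} \approx -1260.0 + 1454.5 i$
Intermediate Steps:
$X{\left(P \right)} = -1260$ ($X{\left(P \right)} = - 9 \left(20 + 120\right) = \left(-9\right) 140 = -1260$)
$\sqrt{-517645 + N} + X{\left(1939 \right)} = \sqrt{-517645 - 1597828} - 1260 = \sqrt{-2115473} - 1260 = i \sqrt{2115473} - 1260 = -1260 + i \sqrt{2115473}$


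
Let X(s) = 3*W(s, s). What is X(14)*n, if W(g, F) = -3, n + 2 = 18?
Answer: -144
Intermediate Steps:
n = 16 (n = -2 + 18 = 16)
X(s) = -9 (X(s) = 3*(-3) = -9)
X(14)*n = -9*16 = -144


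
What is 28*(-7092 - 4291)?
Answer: -318724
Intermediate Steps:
28*(-7092 - 4291) = 28*(-11383) = -318724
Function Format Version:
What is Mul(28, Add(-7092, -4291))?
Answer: -318724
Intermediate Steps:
Mul(28, Add(-7092, -4291)) = Mul(28, -11383) = -318724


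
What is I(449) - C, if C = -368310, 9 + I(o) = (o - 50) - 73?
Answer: 368627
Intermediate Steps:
I(o) = -132 + o (I(o) = -9 + ((o - 50) - 73) = -9 + ((-50 + o) - 73) = -9 + (-123 + o) = -132 + o)
I(449) - C = (-132 + 449) - 1*(-368310) = 317 + 368310 = 368627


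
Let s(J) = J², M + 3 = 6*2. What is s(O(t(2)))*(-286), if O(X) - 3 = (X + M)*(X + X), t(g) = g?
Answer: -631774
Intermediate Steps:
M = 9 (M = -3 + 6*2 = -3 + 12 = 9)
O(X) = 3 + 2*X*(9 + X) (O(X) = 3 + (X + 9)*(X + X) = 3 + (9 + X)*(2*X) = 3 + 2*X*(9 + X))
s(O(t(2)))*(-286) = (3 + 2*2² + 18*2)²*(-286) = (3 + 2*4 + 36)²*(-286) = (3 + 8 + 36)²*(-286) = 47²*(-286) = 2209*(-286) = -631774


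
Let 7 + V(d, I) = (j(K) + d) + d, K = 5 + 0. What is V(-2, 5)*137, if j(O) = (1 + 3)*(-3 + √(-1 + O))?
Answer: -2055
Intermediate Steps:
K = 5
j(O) = -12 + 4*√(-1 + O) (j(O) = 4*(-3 + √(-1 + O)) = -12 + 4*√(-1 + O))
V(d, I) = -11 + 2*d (V(d, I) = -7 + (((-12 + 4*√(-1 + 5)) + d) + d) = -7 + (((-12 + 4*√4) + d) + d) = -7 + (((-12 + 4*2) + d) + d) = -7 + (((-12 + 8) + d) + d) = -7 + ((-4 + d) + d) = -7 + (-4 + 2*d) = -11 + 2*d)
V(-2, 5)*137 = (-11 + 2*(-2))*137 = (-11 - 4)*137 = -15*137 = -2055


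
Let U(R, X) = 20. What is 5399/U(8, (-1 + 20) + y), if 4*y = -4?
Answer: 5399/20 ≈ 269.95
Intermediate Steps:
y = -1 (y = (¼)*(-4) = -1)
5399/U(8, (-1 + 20) + y) = 5399/20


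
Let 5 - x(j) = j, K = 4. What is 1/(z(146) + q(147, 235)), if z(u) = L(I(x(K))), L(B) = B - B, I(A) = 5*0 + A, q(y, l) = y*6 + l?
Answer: 1/1117 ≈ 0.00089526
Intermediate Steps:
x(j) = 5 - j
q(y, l) = l + 6*y (q(y, l) = 6*y + l = l + 6*y)
I(A) = A (I(A) = 0 + A = A)
L(B) = 0
z(u) = 0
1/(z(146) + q(147, 235)) = 1/(0 + (235 + 6*147)) = 1/(0 + (235 + 882)) = 1/(0 + 1117) = 1/1117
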